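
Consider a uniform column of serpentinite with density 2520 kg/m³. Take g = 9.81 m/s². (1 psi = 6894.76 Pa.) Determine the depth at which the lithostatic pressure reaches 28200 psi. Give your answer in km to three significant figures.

7.86 km

h = P/(ρg) = 28200 psi / (2520 kg/m³ × 9.81 m/s²) = 1.944×10^8 Pa / 24721 Pa/m = 7865.0 m
= 7.8650 km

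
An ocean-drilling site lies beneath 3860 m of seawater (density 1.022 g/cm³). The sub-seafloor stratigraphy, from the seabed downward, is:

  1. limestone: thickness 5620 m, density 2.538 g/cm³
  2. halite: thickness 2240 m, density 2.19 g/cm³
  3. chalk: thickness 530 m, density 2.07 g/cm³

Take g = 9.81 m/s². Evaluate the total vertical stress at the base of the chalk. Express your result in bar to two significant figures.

seawater: 1022 kg/m³ × 9.81 m/s² × 3860 m = 3.870×10^7 Pa = 387.0 bar
limestone: 2538 kg/m³ × 9.81 m/s² × 5620 m = 1.399×10^8 Pa = 1399 bar
halite: 2190 kg/m³ × 9.81 m/s² × 2240 m = 4.812×10^7 Pa = 481.2 bar
chalk: 2070 kg/m³ × 9.81 m/s² × 530 m = 1.076×10^7 Pa = 107.6 bar
Total = 387.0 + 1399 + 481.2 + 107.6 = 2375.1 bar

2400 bar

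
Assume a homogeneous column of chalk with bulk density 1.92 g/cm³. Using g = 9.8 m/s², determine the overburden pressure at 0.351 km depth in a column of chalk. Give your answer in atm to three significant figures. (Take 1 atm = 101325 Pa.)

65.2 atm

chalk: 1920 kg/m³ × 9.8 m/s² × 351 m = 6.604×10^6 Pa = 65.18 atm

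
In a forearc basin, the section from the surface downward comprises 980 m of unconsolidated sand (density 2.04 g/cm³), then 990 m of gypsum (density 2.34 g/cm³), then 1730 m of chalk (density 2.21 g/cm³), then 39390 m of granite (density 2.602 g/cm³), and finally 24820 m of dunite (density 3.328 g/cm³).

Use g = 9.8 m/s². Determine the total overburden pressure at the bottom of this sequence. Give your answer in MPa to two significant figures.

1900 MPa

unconsolidated sand: 2040 kg/m³ × 9.8 m/s² × 980 m = 1.959×10^7 Pa = 19.59 MPa
gypsum: 2340 kg/m³ × 9.8 m/s² × 990 m = 2.270×10^7 Pa = 22.70 MPa
chalk: 2210 kg/m³ × 9.8 m/s² × 1730 m = 3.747×10^7 Pa = 37.47 MPa
granite: 2602 kg/m³ × 9.8 m/s² × 39390 m = 1.004×10^9 Pa = 1004 MPa
dunite: 3328 kg/m³ × 9.8 m/s² × 24820 m = 8.095×10^8 Pa = 809.5 MPa
Total = 19.59 + 22.70 + 37.47 + 1004 + 809.5 = 1893.7 MPa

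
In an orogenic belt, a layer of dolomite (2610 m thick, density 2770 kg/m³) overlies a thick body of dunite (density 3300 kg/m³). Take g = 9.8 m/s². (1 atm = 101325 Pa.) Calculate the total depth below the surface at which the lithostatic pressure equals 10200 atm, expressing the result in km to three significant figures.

Pressure at base of upper layers: 2770×9.8×2610 = 7.085×10^7 Pa = 699.2 atm
Remaining pressure to be supplied by dunite: 1.034×10^9 − 7.085×10^7 = 9.627×10^8 Pa
Additional depth in dunite = 9.627×10^8 Pa / (3300 kg/m³ × 9.8 m/s²) = 29767 m
Total depth = 2610 m + 29767 m = 32377 m
= 32.377 km

32.4 km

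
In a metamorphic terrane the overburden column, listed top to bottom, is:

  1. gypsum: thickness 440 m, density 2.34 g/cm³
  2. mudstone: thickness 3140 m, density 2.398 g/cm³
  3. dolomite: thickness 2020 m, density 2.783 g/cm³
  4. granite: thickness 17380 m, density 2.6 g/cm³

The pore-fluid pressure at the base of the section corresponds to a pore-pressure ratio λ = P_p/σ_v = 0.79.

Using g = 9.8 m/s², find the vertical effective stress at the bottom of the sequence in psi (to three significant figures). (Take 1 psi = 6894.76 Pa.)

Overburden (lithostatic) stress σ_v:
gypsum: 2340 kg/m³ × 9.8 m/s² × 440 m = 1.009×10^7 Pa = 10.09 MPa
mudstone: 2398 kg/m³ × 9.8 m/s² × 3140 m = 7.379×10^7 Pa = 73.79 MPa
dolomite: 2783 kg/m³ × 9.8 m/s² × 2020 m = 5.509×10^7 Pa = 55.09 MPa
granite: 2600 kg/m³ × 9.8 m/s² × 17380 m = 4.428×10^8 Pa = 442.8 MPa
Total = 10.09 + 73.79 + 55.09 + 442.8 = 581.82 MPa
Pore pressure P_p = λ·σ_v = 0.79 × 581.8 MPa = 459.6 MPa
Effective stress σ' = σ_v − P_p = 581.8 − 459.6 = 122.18 MPa = 17721 psi

17700 psi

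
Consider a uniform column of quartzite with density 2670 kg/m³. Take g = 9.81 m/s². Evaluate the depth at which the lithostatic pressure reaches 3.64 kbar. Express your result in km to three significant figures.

h = P/(ρg) = 3.64 kbar / (2670 kg/m³ × 9.81 m/s²) = 3.640×10^8 Pa / 26193 Pa/m = 13897 m
= 13.897 km

13.9 km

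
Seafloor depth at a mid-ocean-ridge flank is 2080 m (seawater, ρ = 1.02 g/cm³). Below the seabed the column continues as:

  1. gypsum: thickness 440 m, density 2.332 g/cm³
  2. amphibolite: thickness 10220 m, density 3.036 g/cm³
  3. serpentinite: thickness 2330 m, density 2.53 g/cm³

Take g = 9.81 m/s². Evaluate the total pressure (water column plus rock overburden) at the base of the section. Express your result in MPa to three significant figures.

seawater: 1020 kg/m³ × 9.81 m/s² × 2080 m = 2.081×10^7 Pa = 20.81 MPa
gypsum: 2332 kg/m³ × 9.81 m/s² × 440 m = 1.007×10^7 Pa = 10.07 MPa
amphibolite: 3036 kg/m³ × 9.81 m/s² × 10220 m = 3.044×10^8 Pa = 304.4 MPa
serpentinite: 2530 kg/m³ × 9.81 m/s² × 2330 m = 5.783×10^7 Pa = 57.83 MPa
Total = 20.81 + 10.07 + 304.4 + 57.83 = 393.09 MPa

393 MPa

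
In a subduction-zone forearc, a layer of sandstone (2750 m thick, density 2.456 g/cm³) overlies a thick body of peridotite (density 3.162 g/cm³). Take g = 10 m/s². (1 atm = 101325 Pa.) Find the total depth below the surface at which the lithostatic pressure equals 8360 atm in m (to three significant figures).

27400 m

Pressure at base of upper layers: 2456×10×2750 = 6.754×10^7 Pa = 666.6 atm
Remaining pressure to be supplied by peridotite: 8.471×10^8 − 6.754×10^7 = 7.795×10^8 Pa
Additional depth in peridotite = 7.795×10^8 Pa / (3162 kg/m³ × 10 m/s²) = 24653 m
Total depth = 2750 m + 24653 m = 27403 m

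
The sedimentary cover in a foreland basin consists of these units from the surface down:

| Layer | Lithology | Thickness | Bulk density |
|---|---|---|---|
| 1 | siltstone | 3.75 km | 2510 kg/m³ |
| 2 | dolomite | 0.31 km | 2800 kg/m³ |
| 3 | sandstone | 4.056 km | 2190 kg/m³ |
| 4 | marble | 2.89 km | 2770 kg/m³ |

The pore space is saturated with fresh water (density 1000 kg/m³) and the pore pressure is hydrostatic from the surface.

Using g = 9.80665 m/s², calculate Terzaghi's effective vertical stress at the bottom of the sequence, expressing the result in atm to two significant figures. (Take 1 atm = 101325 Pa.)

1600 atm

Overburden (lithostatic) stress σ_v:
siltstone: 2510 kg/m³ × 9.80665 m/s² × 3750 m = 9.231×10^7 Pa = 92.31 MPa
dolomite: 2800 kg/m³ × 9.80665 m/s² × 310 m = 8.512×10^6 Pa = 8.512 MPa
sandstone: 2190 kg/m³ × 9.80665 m/s² × 4056 m = 8.711×10^7 Pa = 87.11 MPa
marble: 2770 kg/m³ × 9.80665 m/s² × 2890 m = 7.851×10^7 Pa = 78.51 MPa
Total = 92.31 + 8.512 + 87.11 + 78.51 = 266.43 MPa
Pore pressure P_p = 1000 kg/m³ × 9.80665 m/s² × 11006 m = 1.079×10^8 Pa = 107.9 MPa
Effective stress σ' = σ_v − P_p = 266.4 − 107.9 = 158.50 MPa = 1564.3 atm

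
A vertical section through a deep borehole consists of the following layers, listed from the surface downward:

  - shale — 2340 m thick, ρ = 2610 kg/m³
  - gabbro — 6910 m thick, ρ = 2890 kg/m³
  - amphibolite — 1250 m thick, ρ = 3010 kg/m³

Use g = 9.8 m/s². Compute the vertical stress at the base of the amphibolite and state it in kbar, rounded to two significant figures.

2.9 kbar

shale: 2610 kg/m³ × 9.8 m/s² × 2340 m = 5.985×10^7 Pa = 0.5985 kbar
gabbro: 2890 kg/m³ × 9.8 m/s² × 6910 m = 1.957×10^8 Pa = 1.957 kbar
amphibolite: 3010 kg/m³ × 9.8 m/s² × 1250 m = 3.687×10^7 Pa = 0.3687 kbar
Total = 0.5985 + 1.957 + 0.3687 = 2.9243 kbar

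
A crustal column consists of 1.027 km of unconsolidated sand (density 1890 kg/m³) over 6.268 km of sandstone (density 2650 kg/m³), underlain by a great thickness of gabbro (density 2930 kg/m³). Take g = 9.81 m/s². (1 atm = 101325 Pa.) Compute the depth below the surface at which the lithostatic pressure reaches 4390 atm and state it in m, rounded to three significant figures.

16400 m

Pressure at base of upper layers: 1890×9.81×1027 + 2650×9.81×6268 = 1.820×10^8 Pa = 1796 atm
Remaining pressure to be supplied by gabbro: 4.448×10^8 − 1.820×10^8 = 2.628×10^8 Pa
Additional depth in gabbro = 2.628×10^8 Pa / (2930 kg/m³ × 9.81 m/s²) = 9144.0 m
Total depth = 7295 m + 9144.0 m = 16439 m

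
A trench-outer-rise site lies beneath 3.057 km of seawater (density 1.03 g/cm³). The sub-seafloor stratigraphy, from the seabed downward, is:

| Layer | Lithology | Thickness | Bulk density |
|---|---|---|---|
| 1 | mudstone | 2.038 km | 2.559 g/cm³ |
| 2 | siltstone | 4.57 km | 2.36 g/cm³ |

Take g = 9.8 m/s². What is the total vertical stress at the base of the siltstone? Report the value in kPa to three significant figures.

seawater: 1030 kg/m³ × 9.8 m/s² × 3057 m = 3.086×10^7 Pa = 30857 kPa
mudstone: 2559 kg/m³ × 9.8 m/s² × 2038 m = 5.111×10^7 Pa = 51109 kPa
siltstone: 2360 kg/m³ × 9.8 m/s² × 4570 m = 1.057×10^8 Pa = 1.057×10^5 kPa
Total = 30857 + 51109 + 1.057×10^5 = 1.8766×10^5 kPa

188000 kPa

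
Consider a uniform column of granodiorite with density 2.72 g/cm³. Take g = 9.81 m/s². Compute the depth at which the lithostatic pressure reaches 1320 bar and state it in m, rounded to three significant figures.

h = P/(ρg) = 1320 bar / (2720 kg/m³ × 9.81 m/s²) = 1.320×10^8 Pa / 26683 Pa/m = 4946.9 m

4950 m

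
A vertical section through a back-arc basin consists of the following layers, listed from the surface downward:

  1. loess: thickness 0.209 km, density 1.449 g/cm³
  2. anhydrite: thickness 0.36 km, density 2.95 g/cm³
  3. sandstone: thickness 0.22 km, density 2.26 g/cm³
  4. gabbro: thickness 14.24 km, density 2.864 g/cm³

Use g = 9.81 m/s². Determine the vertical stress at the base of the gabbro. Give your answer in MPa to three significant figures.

418 MPa

loess: 1449 kg/m³ × 9.81 m/s² × 209 m = 2.971×10^6 Pa = 2.971 MPa
anhydrite: 2950 kg/m³ × 9.81 m/s² × 360 m = 1.042×10^7 Pa = 10.42 MPa
sandstone: 2260 kg/m³ × 9.81 m/s² × 220 m = 4.878×10^6 Pa = 4.878 MPa
gabbro: 2864 kg/m³ × 9.81 m/s² × 14240 m = 4.001×10^8 Pa = 400.1 MPa
Total = 2.971 + 10.42 + 4.878 + 400.1 = 418.35 MPa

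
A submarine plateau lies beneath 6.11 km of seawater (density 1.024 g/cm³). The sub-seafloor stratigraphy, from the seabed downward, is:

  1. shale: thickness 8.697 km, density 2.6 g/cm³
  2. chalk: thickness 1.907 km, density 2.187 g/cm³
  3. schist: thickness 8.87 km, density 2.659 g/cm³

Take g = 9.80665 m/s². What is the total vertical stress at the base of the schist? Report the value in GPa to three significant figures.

seawater: 1024 kg/m³ × 9.80665 m/s² × 6110 m = 6.136×10^7 Pa = 0.06136 GPa
shale: 2600 kg/m³ × 9.80665 m/s² × 8697 m = 2.217×10^8 Pa = 0.2217 GPa
chalk: 2187 kg/m³ × 9.80665 m/s² × 1907 m = 4.090×10^7 Pa = 0.04090 GPa
schist: 2659 kg/m³ × 9.80665 m/s² × 8870 m = 2.313×10^8 Pa = 0.2313 GPa
Total = 0.06136 + 0.2217 + 0.04090 + 0.2313 = 0.55530 GPa

0.555 GPa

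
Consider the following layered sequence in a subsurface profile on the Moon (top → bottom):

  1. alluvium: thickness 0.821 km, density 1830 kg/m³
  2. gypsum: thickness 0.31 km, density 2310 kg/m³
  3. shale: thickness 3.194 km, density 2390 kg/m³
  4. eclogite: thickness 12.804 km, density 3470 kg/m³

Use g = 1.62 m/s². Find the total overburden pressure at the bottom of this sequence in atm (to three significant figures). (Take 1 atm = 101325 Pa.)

868 atm

alluvium: 1830 kg/m³ × 1.62 m/s² × 821 m = 2.434×10^6 Pa = 24.02 atm
gypsum: 2310 kg/m³ × 1.62 m/s² × 310 m = 1.160×10^6 Pa = 11.45 atm
shale: 2390 kg/m³ × 1.62 m/s² × 3194 m = 1.237×10^7 Pa = 122.0 atm
eclogite: 3470 kg/m³ × 1.62 m/s² × 12804 m = 7.198×10^7 Pa = 710.4 atm
Total = 24.02 + 11.45 + 122.0 + 710.4 = 867.87 atm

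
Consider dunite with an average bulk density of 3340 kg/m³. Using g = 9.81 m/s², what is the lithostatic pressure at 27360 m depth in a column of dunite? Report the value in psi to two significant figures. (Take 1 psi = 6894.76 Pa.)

130000 psi

dunite: 3340 kg/m³ × 9.81 m/s² × 27360 m = 8.965×10^8 Pa = 1.300×10^5 psi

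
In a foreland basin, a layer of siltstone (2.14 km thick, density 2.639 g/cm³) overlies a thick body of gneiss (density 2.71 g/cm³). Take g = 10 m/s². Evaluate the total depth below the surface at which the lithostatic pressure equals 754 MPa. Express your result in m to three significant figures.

Pressure at base of upper layers: 2639×10×2140 = 5.647×10^7 Pa = 56.47 MPa
Remaining pressure to be supplied by gneiss: 7.540×10^8 − 5.647×10^7 = 6.975×10^8 Pa
Additional depth in gneiss = 6.975×10^8 Pa / (2710 kg/m³ × 10 m/s²) = 25739 m
Total depth = 2140 m + 25739 m = 27879 m

27900 m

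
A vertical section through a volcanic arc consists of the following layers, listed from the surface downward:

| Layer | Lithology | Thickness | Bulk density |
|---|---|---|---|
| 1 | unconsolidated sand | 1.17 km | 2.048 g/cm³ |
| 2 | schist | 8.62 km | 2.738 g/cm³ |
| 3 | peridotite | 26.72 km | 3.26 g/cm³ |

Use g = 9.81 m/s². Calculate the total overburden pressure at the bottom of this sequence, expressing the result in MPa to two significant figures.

1100 MPa

unconsolidated sand: 2048 kg/m³ × 9.81 m/s² × 1170 m = 2.351×10^7 Pa = 23.51 MPa
schist: 2738 kg/m³ × 9.81 m/s² × 8620 m = 2.315×10^8 Pa = 231.5 MPa
peridotite: 3260 kg/m³ × 9.81 m/s² × 26720 m = 8.545×10^8 Pa = 854.5 MPa
Total = 23.51 + 231.5 + 854.5 = 1109.6 MPa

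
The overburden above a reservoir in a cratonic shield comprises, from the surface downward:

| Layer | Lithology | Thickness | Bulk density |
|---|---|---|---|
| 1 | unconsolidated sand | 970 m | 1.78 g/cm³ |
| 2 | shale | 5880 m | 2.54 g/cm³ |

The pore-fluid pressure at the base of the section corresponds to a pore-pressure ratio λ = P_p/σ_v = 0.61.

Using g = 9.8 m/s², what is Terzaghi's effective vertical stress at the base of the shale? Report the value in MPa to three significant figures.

63.7 MPa

Overburden (lithostatic) stress σ_v:
unconsolidated sand: 1780 kg/m³ × 9.8 m/s² × 970 m = 1.692×10^7 Pa = 16.92 MPa
shale: 2540 kg/m³ × 9.8 m/s² × 5880 m = 1.464×10^8 Pa = 146.4 MPa
Total = 16.92 + 146.4 = 163.29 MPa
Pore pressure P_p = λ·σ_v = 0.61 × 163.3 MPa = 99.60 MPa
Effective stress σ' = σ_v − P_p = 163.3 − 99.60 = 63.681 MPa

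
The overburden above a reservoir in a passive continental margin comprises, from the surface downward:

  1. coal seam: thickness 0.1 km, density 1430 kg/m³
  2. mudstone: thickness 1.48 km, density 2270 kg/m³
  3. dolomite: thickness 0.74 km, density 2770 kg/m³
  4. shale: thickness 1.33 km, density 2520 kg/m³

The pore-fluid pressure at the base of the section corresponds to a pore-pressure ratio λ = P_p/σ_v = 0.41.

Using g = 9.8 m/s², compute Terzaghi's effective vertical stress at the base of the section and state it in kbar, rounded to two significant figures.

0.51 kbar

Overburden (lithostatic) stress σ_v:
coal seam: 1430 kg/m³ × 9.8 m/s² × 100 m = 1.401×10^6 Pa = 1.401 MPa
mudstone: 2270 kg/m³ × 9.8 m/s² × 1480 m = 3.292×10^7 Pa = 32.92 MPa
dolomite: 2770 kg/m³ × 9.8 m/s² × 740 m = 2.009×10^7 Pa = 20.09 MPa
shale: 2520 kg/m³ × 9.8 m/s² × 1330 m = 3.285×10^7 Pa = 32.85 MPa
Total = 1.401 + 32.92 + 20.09 + 32.85 = 87.259 MPa
Pore pressure P_p = λ·σ_v = 0.41 × 87.26 MPa = 35.78 MPa
Effective stress σ' = σ_v − P_p = 87.26 − 35.78 = 51.483 MPa = 0.51483 kbar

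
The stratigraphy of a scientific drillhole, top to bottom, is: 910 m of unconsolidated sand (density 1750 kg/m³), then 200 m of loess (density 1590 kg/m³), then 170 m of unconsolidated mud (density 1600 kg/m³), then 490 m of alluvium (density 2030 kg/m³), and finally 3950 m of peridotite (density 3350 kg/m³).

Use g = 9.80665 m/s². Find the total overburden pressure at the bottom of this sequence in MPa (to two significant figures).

unconsolidated sand: 1750 kg/m³ × 9.80665 m/s² × 910 m = 1.562×10^7 Pa = 15.62 MPa
loess: 1590 kg/m³ × 9.80665 m/s² × 200 m = 3.119×10^6 Pa = 3.119 MPa
unconsolidated mud: 1600 kg/m³ × 9.80665 m/s² × 170 m = 2.667×10^6 Pa = 2.667 MPa
alluvium: 2030 kg/m³ × 9.80665 m/s² × 490 m = 9.755×10^6 Pa = 9.755 MPa
peridotite: 3350 kg/m³ × 9.80665 m/s² × 3950 m = 1.298×10^8 Pa = 129.8 MPa
Total = 15.62 + 3.119 + 2.667 + 9.755 + 129.8 = 160.92 MPa

160 MPa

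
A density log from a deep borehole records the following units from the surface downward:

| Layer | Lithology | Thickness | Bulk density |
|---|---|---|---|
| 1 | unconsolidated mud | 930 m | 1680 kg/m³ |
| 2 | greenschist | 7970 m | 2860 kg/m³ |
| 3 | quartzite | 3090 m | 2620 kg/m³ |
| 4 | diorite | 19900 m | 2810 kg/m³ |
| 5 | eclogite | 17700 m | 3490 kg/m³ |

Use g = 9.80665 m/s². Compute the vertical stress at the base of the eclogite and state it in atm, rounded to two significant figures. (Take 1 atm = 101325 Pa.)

15000 atm

unconsolidated mud: 1680 kg/m³ × 9.80665 m/s² × 930 m = 1.532×10^7 Pa = 151.2 atm
greenschist: 2860 kg/m³ × 9.80665 m/s² × 7970 m = 2.235×10^8 Pa = 2206 atm
quartzite: 2620 kg/m³ × 9.80665 m/s² × 3090 m = 7.939×10^7 Pa = 783.5 atm
diorite: 2810 kg/m³ × 9.80665 m/s² × 19900 m = 5.484×10^8 Pa = 5412 atm
eclogite: 3490 kg/m³ × 9.80665 m/s² × 17700 m = 6.058×10^8 Pa = 5979 atm
Total = 151.2 + 2206 + 783.5 + 5412 + 5979 = 14532 atm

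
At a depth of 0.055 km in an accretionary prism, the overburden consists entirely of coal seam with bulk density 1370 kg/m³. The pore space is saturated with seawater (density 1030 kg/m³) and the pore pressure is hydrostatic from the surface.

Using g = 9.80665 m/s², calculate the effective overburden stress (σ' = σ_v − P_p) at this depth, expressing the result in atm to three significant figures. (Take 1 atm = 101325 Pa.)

1.81 atm

Overburden (lithostatic) stress σ_v:
coal seam: 1370 kg/m³ × 9.80665 m/s² × 55 m = 7.389×10^5 Pa = 0.7389 MPa
Pore pressure P_p = 1030 kg/m³ × 9.80665 m/s² × 55 m = 5.555×10^5 Pa = 0.5555 MPa
Effective stress σ' = σ_v − P_p = 0.7389 − 0.5555 = 0.18338 MPa = 1.8099 atm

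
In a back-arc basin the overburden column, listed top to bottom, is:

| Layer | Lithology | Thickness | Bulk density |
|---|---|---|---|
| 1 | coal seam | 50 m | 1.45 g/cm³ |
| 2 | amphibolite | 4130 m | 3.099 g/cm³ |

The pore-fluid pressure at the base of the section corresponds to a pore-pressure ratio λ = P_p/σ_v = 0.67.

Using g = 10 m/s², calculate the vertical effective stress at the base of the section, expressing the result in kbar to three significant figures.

0.425 kbar

Overburden (lithostatic) stress σ_v:
coal seam: 1450 kg/m³ × 10 m/s² × 50 m = 7.250×10^5 Pa = 0.7250 MPa
amphibolite: 3099 kg/m³ × 10 m/s² × 4130 m = 1.280×10^8 Pa = 128.0 MPa
Total = 0.7250 + 128.0 = 128.71 MPa
Pore pressure P_p = λ·σ_v = 0.67 × 128.7 MPa = 86.24 MPa
Effective stress σ' = σ_v − P_p = 128.7 − 86.24 = 42.476 MPa = 0.42476 kbar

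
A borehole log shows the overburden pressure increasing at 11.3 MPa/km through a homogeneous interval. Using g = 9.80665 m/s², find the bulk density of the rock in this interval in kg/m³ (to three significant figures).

1150 kg/m³

ρ = (dP/dz)/g = 11.3 MPa/km / 9.80665 m/s² = 11300 Pa/m / 9.80665 m/s² = 1152.3 kg/m³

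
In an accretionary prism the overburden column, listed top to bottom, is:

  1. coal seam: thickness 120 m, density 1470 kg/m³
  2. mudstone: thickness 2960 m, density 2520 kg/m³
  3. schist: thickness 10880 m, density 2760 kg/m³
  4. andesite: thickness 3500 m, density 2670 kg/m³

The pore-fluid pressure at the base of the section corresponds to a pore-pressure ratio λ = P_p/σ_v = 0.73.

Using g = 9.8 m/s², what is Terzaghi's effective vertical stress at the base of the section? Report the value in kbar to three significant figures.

1.24 kbar

Overburden (lithostatic) stress σ_v:
coal seam: 1470 kg/m³ × 9.8 m/s² × 120 m = 1.729×10^6 Pa = 1.729 MPa
mudstone: 2520 kg/m³ × 9.8 m/s² × 2960 m = 7.310×10^7 Pa = 73.10 MPa
schist: 2760 kg/m³ × 9.8 m/s² × 10880 m = 2.943×10^8 Pa = 294.3 MPa
andesite: 2670 kg/m³ × 9.8 m/s² × 3500 m = 9.158×10^7 Pa = 91.58 MPa
Total = 1.729 + 73.10 + 294.3 + 91.58 = 460.69 MPa
Pore pressure P_p = λ·σ_v = 0.73 × 460.7 MPa = 336.3 MPa
Effective stress σ' = σ_v − P_p = 460.7 − 336.3 = 124.39 MPa = 1.2439 kbar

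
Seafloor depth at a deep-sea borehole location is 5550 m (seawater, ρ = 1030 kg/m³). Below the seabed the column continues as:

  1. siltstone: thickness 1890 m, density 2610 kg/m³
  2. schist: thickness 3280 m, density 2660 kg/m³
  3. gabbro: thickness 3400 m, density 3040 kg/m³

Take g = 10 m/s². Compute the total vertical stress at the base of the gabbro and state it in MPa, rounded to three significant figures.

seawater: 1030 kg/m³ × 10 m/s² × 5550 m = 5.716×10^7 Pa = 57.16 MPa
siltstone: 2610 kg/m³ × 10 m/s² × 1890 m = 4.933×10^7 Pa = 49.33 MPa
schist: 2660 kg/m³ × 10 m/s² × 3280 m = 8.725×10^7 Pa = 87.25 MPa
gabbro: 3040 kg/m³ × 10 m/s² × 3400 m = 1.034×10^8 Pa = 103.4 MPa
Total = 57.16 + 49.33 + 87.25 + 103.4 = 297.10 MPa

297 MPa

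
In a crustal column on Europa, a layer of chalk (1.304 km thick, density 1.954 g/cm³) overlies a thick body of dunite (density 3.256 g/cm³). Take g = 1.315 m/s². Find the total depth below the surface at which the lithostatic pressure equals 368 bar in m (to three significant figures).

9120 m

Pressure at base of upper layers: 1954×1.315×1304 = 3.351×10^6 Pa = 33.51 bar
Remaining pressure to be supplied by dunite: 3.680×10^7 − 3.351×10^6 = 3.345×10^7 Pa
Additional depth in dunite = 3.345×10^7 Pa / (3256 kg/m³ × 1.315 m/s²) = 7812.3 m
Total depth = 1304 m + 7812.3 m = 9116.3 m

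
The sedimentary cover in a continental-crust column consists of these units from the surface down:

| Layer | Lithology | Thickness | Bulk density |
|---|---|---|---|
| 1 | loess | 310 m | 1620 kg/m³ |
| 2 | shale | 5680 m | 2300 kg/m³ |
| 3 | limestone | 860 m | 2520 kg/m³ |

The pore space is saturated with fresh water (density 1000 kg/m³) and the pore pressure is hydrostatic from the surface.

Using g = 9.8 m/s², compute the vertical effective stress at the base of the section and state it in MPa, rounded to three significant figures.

87.1 MPa

Overburden (lithostatic) stress σ_v:
loess: 1620 kg/m³ × 9.8 m/s² × 310 m = 4.922×10^6 Pa = 4.922 MPa
shale: 2300 kg/m³ × 9.8 m/s² × 5680 m = 1.280×10^8 Pa = 128.0 MPa
limestone: 2520 kg/m³ × 9.8 m/s² × 860 m = 2.124×10^7 Pa = 21.24 MPa
Total = 4.922 + 128.0 + 21.24 = 154.19 MPa
Pore pressure P_p = 1000 kg/m³ × 9.8 m/s² × 6850 m = 6.713×10^7 Pa = 67.13 MPa
Effective stress σ' = σ_v − P_p = 154.2 − 67.13 = 87.057 MPa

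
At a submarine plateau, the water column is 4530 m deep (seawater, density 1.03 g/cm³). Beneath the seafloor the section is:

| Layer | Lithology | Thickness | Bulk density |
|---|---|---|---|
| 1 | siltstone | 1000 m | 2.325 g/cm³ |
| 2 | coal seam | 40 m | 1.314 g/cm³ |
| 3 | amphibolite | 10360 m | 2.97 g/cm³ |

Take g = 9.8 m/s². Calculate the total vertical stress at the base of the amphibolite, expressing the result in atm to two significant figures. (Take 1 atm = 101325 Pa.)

seawater: 1030 kg/m³ × 9.8 m/s² × 4530 m = 4.573×10^7 Pa = 451.3 atm
siltstone: 2325 kg/m³ × 9.8 m/s² × 1000 m = 2.279×10^7 Pa = 224.9 atm
coal seam: 1314 kg/m³ × 9.8 m/s² × 40 m = 5.151×10^5 Pa = 5.084 atm
amphibolite: 2970 kg/m³ × 9.8 m/s² × 10360 m = 3.015×10^8 Pa = 2976 atm
Total = 451.3 + 224.9 + 5.084 + 2976 = 3657.2 atm

3700 atm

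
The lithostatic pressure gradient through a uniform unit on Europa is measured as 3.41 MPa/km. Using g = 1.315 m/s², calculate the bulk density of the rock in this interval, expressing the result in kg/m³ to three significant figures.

2590 kg/m³

ρ = (dP/dz)/g = 3.41 MPa/km / 1.315 m/s² = 3410.0 Pa/m / 1.315 m/s² = 2593.2 kg/m³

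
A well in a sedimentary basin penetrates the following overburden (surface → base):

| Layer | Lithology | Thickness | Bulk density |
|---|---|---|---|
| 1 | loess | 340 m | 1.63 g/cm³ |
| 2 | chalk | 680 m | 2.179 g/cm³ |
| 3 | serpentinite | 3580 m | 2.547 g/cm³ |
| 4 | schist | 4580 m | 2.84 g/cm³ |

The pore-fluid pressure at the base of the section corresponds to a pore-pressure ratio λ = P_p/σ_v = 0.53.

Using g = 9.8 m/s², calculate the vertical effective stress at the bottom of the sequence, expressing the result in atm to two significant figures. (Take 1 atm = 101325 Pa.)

1100 atm

Overburden (lithostatic) stress σ_v:
loess: 1630 kg/m³ × 9.8 m/s² × 340 m = 5.431×10^6 Pa = 5.431 MPa
chalk: 2179 kg/m³ × 9.8 m/s² × 680 m = 1.452×10^7 Pa = 14.52 MPa
serpentinite: 2547 kg/m³ × 9.8 m/s² × 3580 m = 8.936×10^7 Pa = 89.36 MPa
schist: 2840 kg/m³ × 9.8 m/s² × 4580 m = 1.275×10^8 Pa = 127.5 MPa
Total = 5.431 + 14.52 + 89.36 + 127.5 = 236.78 MPa
Pore pressure P_p = λ·σ_v = 0.53 × 236.8 MPa = 125.5 MPa
Effective stress σ' = σ_v − P_p = 236.8 − 125.5 = 111.29 MPa = 1098.3 atm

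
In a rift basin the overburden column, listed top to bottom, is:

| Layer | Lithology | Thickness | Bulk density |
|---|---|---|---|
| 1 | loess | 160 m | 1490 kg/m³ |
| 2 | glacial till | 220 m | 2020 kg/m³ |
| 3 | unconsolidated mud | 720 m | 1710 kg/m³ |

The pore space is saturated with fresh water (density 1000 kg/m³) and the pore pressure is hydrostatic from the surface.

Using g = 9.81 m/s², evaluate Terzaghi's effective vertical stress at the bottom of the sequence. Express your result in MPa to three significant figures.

7.99 MPa

Overburden (lithostatic) stress σ_v:
loess: 1490 kg/m³ × 9.81 m/s² × 160 m = 2.339×10^6 Pa = 2.339 MPa
glacial till: 2020 kg/m³ × 9.81 m/s² × 220 m = 4.360×10^6 Pa = 4.360 MPa
unconsolidated mud: 1710 kg/m³ × 9.81 m/s² × 720 m = 1.208×10^7 Pa = 12.08 MPa
Total = 2.339 + 4.360 + 12.08 = 18.776 MPa
Pore pressure P_p = 1000 kg/m³ × 9.81 m/s² × 1100 m = 1.079×10^7 Pa = 10.79 MPa
Effective stress σ' = σ_v − P_p = 18.78 − 10.79 = 7.9853 MPa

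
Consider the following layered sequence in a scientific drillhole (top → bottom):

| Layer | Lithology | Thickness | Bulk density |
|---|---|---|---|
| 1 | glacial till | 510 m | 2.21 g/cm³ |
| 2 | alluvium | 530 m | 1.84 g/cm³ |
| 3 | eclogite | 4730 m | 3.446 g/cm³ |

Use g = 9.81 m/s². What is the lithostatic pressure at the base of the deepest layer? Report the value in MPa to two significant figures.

180 MPa

glacial till: 2210 kg/m³ × 9.81 m/s² × 510 m = 1.106×10^7 Pa = 11.06 MPa
alluvium: 1840 kg/m³ × 9.81 m/s² × 530 m = 9.567×10^6 Pa = 9.567 MPa
eclogite: 3446 kg/m³ × 9.81 m/s² × 4730 m = 1.599×10^8 Pa = 159.9 MPa
Total = 11.06 + 9.567 + 159.9 = 180.52 MPa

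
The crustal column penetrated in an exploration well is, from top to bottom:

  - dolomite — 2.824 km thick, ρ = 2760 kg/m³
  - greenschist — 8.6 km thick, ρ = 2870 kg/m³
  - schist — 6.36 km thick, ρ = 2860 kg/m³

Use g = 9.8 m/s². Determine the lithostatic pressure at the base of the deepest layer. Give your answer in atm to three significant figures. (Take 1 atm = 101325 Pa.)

4900 atm

dolomite: 2760 kg/m³ × 9.8 m/s² × 2824 m = 7.638×10^7 Pa = 753.8 atm
greenschist: 2870 kg/m³ × 9.8 m/s² × 8600 m = 2.419×10^8 Pa = 2387 atm
schist: 2860 kg/m³ × 9.8 m/s² × 6360 m = 1.783×10^8 Pa = 1759 atm
Total = 753.8 + 2387 + 1759 = 4900.3 atm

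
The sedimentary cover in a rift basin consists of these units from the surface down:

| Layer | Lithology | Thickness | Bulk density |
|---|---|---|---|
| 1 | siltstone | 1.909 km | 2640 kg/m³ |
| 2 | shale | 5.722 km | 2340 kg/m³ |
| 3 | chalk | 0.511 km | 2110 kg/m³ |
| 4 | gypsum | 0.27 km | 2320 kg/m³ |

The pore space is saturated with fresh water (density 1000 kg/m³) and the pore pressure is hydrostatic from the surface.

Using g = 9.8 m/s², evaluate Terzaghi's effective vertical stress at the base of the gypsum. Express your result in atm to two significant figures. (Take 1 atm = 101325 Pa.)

1100 atm

Overburden (lithostatic) stress σ_v:
siltstone: 2640 kg/m³ × 9.8 m/s² × 1909 m = 4.939×10^7 Pa = 49.39 MPa
shale: 2340 kg/m³ × 9.8 m/s² × 5722 m = 1.312×10^8 Pa = 131.2 MPa
chalk: 2110 kg/m³ × 9.8 m/s² × 511 m = 1.057×10^7 Pa = 10.57 MPa
gypsum: 2320 kg/m³ × 9.8 m/s² × 270 m = 6.139×10^6 Pa = 6.139 MPa
Total = 49.39 + 131.2 + 10.57 + 6.139 = 197.31 MPa
Pore pressure P_p = 1000 kg/m³ × 9.8 m/s² × 8412 m = 8.244×10^7 Pa = 82.44 MPa
Effective stress σ' = σ_v − P_p = 197.3 − 82.44 = 114.87 MPa = 1133.7 atm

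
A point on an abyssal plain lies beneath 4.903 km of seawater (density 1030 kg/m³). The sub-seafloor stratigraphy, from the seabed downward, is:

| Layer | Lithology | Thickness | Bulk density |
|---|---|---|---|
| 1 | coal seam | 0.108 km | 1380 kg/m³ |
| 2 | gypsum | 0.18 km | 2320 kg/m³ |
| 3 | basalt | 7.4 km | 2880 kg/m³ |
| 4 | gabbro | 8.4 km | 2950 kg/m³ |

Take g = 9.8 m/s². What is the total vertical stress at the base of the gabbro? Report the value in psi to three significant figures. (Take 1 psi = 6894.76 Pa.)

seawater: 1030 kg/m³ × 9.8 m/s² × 4903 m = 4.949×10^7 Pa = 7178 psi
coal seam: 1380 kg/m³ × 9.8 m/s² × 108 m = 1.461×10^6 Pa = 211.8 psi
gypsum: 2320 kg/m³ × 9.8 m/s² × 180 m = 4.092×10^6 Pa = 593.6 psi
basalt: 2880 kg/m³ × 9.8 m/s² × 7400 m = 2.089×10^8 Pa = 30292 psi
gabbro: 2950 kg/m³ × 9.8 m/s² × 8400 m = 2.428×10^8 Pa = 35222 psi
Total = 7178 + 211.8 + 593.6 + 30292 + 35222 = 73497 psi

73500 psi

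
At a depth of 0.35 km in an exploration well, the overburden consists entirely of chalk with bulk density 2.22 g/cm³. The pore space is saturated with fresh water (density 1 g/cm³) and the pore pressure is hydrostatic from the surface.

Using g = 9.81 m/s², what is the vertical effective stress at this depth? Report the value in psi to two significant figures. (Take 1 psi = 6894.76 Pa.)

Overburden (lithostatic) stress σ_v:
chalk: 2220 kg/m³ × 9.81 m/s² × 350 m = 7.622×10^6 Pa = 7.622 MPa
Pore pressure P_p = 1000 kg/m³ × 9.81 m/s² × 350 m = 3.433×10^6 Pa = 3.433 MPa
Effective stress σ' = σ_v − P_p = 7.622 − 3.433 = 4.1889 MPa = 607.54 psi

610 psi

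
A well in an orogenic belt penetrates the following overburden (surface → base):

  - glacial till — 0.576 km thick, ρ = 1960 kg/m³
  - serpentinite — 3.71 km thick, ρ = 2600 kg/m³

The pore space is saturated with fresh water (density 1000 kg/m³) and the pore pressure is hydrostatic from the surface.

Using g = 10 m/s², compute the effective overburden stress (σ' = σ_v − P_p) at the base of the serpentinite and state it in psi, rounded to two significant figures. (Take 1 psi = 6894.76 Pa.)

9400 psi

Overburden (lithostatic) stress σ_v:
glacial till: 1960 kg/m³ × 10 m/s² × 576 m = 1.129×10^7 Pa = 11.29 MPa
serpentinite: 2600 kg/m³ × 10 m/s² × 3710 m = 9.646×10^7 Pa = 96.46 MPa
Total = 11.29 + 96.46 = 107.75 MPa
Pore pressure P_p = 1000 kg/m³ × 10 m/s² × 4286 m = 4.286×10^7 Pa = 42.86 MPa
Effective stress σ' = σ_v − P_p = 107.7 − 42.86 = 64.890 MPa = 9411.4 psi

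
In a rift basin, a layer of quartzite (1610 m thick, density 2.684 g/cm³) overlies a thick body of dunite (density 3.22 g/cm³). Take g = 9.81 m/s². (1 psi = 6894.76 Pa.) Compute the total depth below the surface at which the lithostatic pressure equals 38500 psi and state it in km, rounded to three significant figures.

8.67 km

Pressure at base of upper layers: 2684×9.81×1610 = 4.239×10^7 Pa = 6148 psi
Remaining pressure to be supplied by dunite: 2.654×10^8 − 4.239×10^7 = 2.231×10^8 Pa
Additional depth in dunite = 2.231×10^8 Pa / (3220 kg/m³ × 9.81 m/s²) = 7061.4 m
Total depth = 1610 m + 7061.4 m = 8671.4 m
= 8.6714 km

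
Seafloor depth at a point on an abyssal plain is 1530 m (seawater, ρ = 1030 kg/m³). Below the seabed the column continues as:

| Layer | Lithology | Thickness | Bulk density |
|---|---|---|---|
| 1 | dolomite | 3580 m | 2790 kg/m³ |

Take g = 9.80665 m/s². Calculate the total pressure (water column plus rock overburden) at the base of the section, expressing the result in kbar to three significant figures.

1.13 kbar

seawater: 1030 kg/m³ × 9.80665 m/s² × 1530 m = 1.545×10^7 Pa = 0.1545 kbar
dolomite: 2790 kg/m³ × 9.80665 m/s² × 3580 m = 9.795×10^7 Pa = 0.9795 kbar
Total = 0.1545 + 0.9795 = 1.1341 kbar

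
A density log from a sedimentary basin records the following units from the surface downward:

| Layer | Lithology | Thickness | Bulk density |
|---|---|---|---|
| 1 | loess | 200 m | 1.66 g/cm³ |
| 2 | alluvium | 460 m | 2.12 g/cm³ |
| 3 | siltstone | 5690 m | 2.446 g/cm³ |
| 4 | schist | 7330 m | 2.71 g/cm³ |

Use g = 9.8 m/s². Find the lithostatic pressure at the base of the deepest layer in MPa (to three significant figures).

344 MPa

loess: 1660 kg/m³ × 9.8 m/s² × 200 m = 3.254×10^6 Pa = 3.254 MPa
alluvium: 2120 kg/m³ × 9.8 m/s² × 460 m = 9.557×10^6 Pa = 9.557 MPa
siltstone: 2446 kg/m³ × 9.8 m/s² × 5690 m = 1.364×10^8 Pa = 136.4 MPa
schist: 2710 kg/m³ × 9.8 m/s² × 7330 m = 1.947×10^8 Pa = 194.7 MPa
Total = 3.254 + 9.557 + 136.4 + 194.7 = 343.87 MPa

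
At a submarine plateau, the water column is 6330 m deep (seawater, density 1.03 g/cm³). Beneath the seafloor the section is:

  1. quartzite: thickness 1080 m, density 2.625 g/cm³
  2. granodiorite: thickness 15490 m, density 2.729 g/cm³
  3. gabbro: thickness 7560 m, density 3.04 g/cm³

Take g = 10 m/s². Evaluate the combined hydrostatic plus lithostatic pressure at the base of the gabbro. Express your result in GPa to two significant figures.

seawater: 1030 kg/m³ × 10 m/s² × 6330 m = 6.520×10^7 Pa = 0.06520 GPa
quartzite: 2625 kg/m³ × 10 m/s² × 1080 m = 2.835×10^7 Pa = 0.02835 GPa
granodiorite: 2729 kg/m³ × 10 m/s² × 15490 m = 4.227×10^8 Pa = 0.4227 GPa
gabbro: 3040 kg/m³ × 10 m/s² × 7560 m = 2.298×10^8 Pa = 0.2298 GPa
Total = 0.06520 + 0.02835 + 0.4227 + 0.2298 = 0.74610 GPa

0.75 GPa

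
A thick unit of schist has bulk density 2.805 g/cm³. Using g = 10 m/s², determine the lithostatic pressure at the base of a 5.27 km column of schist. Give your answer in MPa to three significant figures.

148 MPa

schist: 2805 kg/m³ × 10 m/s² × 5270 m = 1.478×10^8 Pa = 147.8 MPa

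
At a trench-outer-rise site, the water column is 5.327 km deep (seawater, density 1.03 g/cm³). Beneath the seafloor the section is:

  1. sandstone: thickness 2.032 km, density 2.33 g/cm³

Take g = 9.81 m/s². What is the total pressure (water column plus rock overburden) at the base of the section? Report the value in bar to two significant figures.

seawater: 1030 kg/m³ × 9.81 m/s² × 5327 m = 5.383×10^7 Pa = 538.3 bar
sandstone: 2330 kg/m³ × 9.81 m/s² × 2032 m = 4.645×10^7 Pa = 464.5 bar
Total = 538.3 + 464.5 = 1002.7 bar

1000 bar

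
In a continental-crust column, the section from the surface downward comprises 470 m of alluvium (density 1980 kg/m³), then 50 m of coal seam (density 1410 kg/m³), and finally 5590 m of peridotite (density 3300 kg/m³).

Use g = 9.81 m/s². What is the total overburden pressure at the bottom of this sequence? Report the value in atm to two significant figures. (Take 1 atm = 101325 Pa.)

alluvium: 1980 kg/m³ × 9.81 m/s² × 470 m = 9.129×10^6 Pa = 90.10 atm
coal seam: 1410 kg/m³ × 9.81 m/s² × 50 m = 6.916×10^5 Pa = 6.826 atm
peridotite: 3300 kg/m³ × 9.81 m/s² × 5590 m = 1.810×10^8 Pa = 1786 atm
Total = 90.10 + 6.826 + 1786 = 1882.9 atm

1900 atm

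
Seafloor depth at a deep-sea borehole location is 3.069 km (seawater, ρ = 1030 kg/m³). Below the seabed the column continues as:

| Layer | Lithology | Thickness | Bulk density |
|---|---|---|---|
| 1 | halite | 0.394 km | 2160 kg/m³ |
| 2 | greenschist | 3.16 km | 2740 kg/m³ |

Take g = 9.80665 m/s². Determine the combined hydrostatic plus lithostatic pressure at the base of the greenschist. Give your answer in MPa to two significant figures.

120 MPa

seawater: 1030 kg/m³ × 9.80665 m/s² × 3069 m = 3.100×10^7 Pa = 31.00 MPa
halite: 2160 kg/m³ × 9.80665 m/s² × 394 m = 8.346×10^6 Pa = 8.346 MPa
greenschist: 2740 kg/m³ × 9.80665 m/s² × 3160 m = 8.491×10^7 Pa = 84.91 MPa
Total = 31.00 + 8.346 + 84.91 = 124.26 MPa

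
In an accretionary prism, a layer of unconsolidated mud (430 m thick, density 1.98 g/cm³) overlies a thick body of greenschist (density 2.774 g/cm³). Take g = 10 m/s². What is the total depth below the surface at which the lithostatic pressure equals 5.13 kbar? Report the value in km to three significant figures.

Pressure at base of upper layers: 1980×10×430 = 8.514×10^6 Pa = 0.08514 kbar
Remaining pressure to be supplied by greenschist: 5.130×10^8 − 8.514×10^6 = 5.045×10^8 Pa
Additional depth in greenschist = 5.045×10^8 Pa / (2774 kg/m³ × 10 m/s²) = 18186 m
Total depth = 430 m + 18186 m = 18616 m
= 18.616 km

18.6 km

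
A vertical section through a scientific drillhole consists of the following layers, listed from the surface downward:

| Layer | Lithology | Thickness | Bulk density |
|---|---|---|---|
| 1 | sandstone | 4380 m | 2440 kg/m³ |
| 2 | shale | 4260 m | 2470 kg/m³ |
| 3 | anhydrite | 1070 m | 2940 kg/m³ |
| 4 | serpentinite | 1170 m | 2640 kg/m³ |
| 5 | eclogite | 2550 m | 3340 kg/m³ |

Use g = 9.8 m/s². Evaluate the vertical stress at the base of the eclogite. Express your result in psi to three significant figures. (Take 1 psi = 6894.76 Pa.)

sandstone: 2440 kg/m³ × 9.8 m/s² × 4380 m = 1.047×10^8 Pa = 15190 psi
shale: 2470 kg/m³ × 9.8 m/s² × 4260 m = 1.031×10^8 Pa = 14956 psi
anhydrite: 2940 kg/m³ × 9.8 m/s² × 1070 m = 3.083×10^7 Pa = 4471 psi
serpentinite: 2640 kg/m³ × 9.8 m/s² × 1170 m = 3.027×10^7 Pa = 4390 psi
eclogite: 3340 kg/m³ × 9.8 m/s² × 2550 m = 8.347×10^7 Pa = 12106 psi
Total = 15190 + 14956 + 4471 + 4390 + 12106 = 51114 psi

51100 psi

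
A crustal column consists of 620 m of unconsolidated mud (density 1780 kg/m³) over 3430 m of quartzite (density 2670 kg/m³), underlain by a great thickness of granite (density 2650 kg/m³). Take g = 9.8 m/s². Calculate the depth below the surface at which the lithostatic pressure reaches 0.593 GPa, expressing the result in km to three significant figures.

Pressure at base of upper layers: 1780×9.8×620 + 2670×9.8×3430 = 1.006×10^8 Pa = 0.1006 GPa
Remaining pressure to be supplied by granite: 5.930×10^8 − 1.006×10^8 = 4.924×10^8 Pa
Additional depth in granite = 4.924×10^8 Pa / (2650 kg/m³ × 9.8 m/s²) = 18962 m
Total depth = 4050 m + 18962 m = 23012 m
= 23.012 km

23.0 km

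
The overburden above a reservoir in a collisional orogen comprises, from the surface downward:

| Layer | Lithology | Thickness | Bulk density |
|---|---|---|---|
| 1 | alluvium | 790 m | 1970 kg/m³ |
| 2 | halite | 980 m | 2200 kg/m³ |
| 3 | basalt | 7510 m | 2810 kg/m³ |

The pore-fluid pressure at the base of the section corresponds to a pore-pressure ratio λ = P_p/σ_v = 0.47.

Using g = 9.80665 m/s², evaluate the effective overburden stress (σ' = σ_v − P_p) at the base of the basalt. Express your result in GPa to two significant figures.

0.13 GPa

Overburden (lithostatic) stress σ_v:
alluvium: 1970 kg/m³ × 9.80665 m/s² × 790 m = 1.526×10^7 Pa = 15.26 MPa
halite: 2200 kg/m³ × 9.80665 m/s² × 980 m = 2.114×10^7 Pa = 21.14 MPa
basalt: 2810 kg/m³ × 9.80665 m/s² × 7510 m = 2.070×10^8 Pa = 207.0 MPa
Total = 15.26 + 21.14 + 207.0 = 243.36 MPa
Pore pressure P_p = λ·σ_v = 0.47 × 243.4 MPa = 114.4 MPa
Effective stress σ' = σ_v − P_p = 243.4 − 114.4 = 128.98 MPa = 0.12898 GPa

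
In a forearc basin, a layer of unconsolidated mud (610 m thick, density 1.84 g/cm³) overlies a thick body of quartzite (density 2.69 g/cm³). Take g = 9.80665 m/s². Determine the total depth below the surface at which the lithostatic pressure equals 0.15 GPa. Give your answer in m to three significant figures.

Pressure at base of upper layers: 1840×9.80665×610 = 1.101×10^7 Pa = 0.01101 GPa
Remaining pressure to be supplied by quartzite: 1.500×10^8 − 1.101×10^7 = 1.390×10^8 Pa
Additional depth in quartzite = 1.390×10^8 Pa / (2690 kg/m³ × 9.80665 m/s²) = 5268.9 m
Total depth = 610 m + 5268.9 m = 5878.9 m

5880 m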